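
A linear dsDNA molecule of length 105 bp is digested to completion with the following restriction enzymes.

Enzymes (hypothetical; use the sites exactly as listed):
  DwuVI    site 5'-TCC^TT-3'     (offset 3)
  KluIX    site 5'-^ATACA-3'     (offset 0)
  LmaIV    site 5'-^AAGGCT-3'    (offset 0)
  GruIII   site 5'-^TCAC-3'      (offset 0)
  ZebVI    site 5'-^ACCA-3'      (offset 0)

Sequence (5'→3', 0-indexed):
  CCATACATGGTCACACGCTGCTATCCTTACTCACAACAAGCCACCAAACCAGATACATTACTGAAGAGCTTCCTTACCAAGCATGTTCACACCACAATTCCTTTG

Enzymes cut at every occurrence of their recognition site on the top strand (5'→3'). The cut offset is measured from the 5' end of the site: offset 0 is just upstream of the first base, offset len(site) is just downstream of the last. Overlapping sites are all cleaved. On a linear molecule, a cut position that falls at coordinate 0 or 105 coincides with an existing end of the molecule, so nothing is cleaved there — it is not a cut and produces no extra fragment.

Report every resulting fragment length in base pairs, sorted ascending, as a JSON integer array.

[2,2,4,4,4,5,5,8,11,11,12,16,21]

Site scan:
  DwuVI (TCCTT, off=3): starts [23, 70, 98] → cuts [26, 73, 101]
  KluIX (ATACA, off=0): starts [2, 52] → cuts [2, 52]
  LmaIV (AAGGCT, off=0): no sites
  GruIII (TCAC, off=0): starts [10, 30, 86] → cuts [10, 30, 86]
  ZebVI (ACCA, off=0): starts [42, 47, 75, 90] → cuts [42, 47, 75, 90]

All cut coordinates (distinct, sorted): [2, 10, 26, 30, 42, 47, 52, 73, 75, 86, 90, 101]

Fragment lengths:
  [0,2): 2 bp
  [2,10): 8 bp
  [10,26): 16 bp
  [26,30): 4 bp
  [30,42): 12 bp
  [42,47): 5 bp
  [47,52): 5 bp
  [52,73): 21 bp
  [73,75): 2 bp
  [75,86): 11 bp
  [86,90): 4 bp
  [90,101): 11 bp
  [101,105): 4 bp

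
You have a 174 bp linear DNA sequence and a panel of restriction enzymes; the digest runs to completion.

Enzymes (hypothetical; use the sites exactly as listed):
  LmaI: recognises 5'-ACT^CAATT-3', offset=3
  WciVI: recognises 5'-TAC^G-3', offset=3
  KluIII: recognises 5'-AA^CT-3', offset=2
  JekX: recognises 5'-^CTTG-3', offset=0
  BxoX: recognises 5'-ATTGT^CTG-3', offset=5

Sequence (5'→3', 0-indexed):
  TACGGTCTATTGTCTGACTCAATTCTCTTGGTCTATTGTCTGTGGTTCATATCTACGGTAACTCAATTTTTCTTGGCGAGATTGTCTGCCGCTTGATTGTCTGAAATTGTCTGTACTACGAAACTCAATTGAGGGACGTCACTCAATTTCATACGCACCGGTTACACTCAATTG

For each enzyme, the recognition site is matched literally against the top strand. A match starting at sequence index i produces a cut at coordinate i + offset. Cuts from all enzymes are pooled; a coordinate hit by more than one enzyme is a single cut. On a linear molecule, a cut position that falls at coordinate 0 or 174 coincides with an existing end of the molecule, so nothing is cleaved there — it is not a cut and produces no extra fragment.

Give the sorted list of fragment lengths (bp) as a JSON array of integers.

[2,2,3,4,5,6,6,6,7,8,9,9,10,10,11,13,14,14,17,18]

Scan for sites:
  LmaI (ACTCAATT, off=3): starts [16, 60, 122, 140, 165] → cuts [19, 63, 125, 143, 168]
  WciVI (TACG, off=3): starts [0, 53, 116, 151] → cuts [3, 56, 119, 154]
  KluIII (AACT, off=2): starts [59, 121] → cuts [61, 123]
  JekX (CTTG, off=0): starts [26, 71, 91] → cuts [26, 71, 91]
  BxoX (ATTGTCTG, off=5): starts [8, 34, 80, 95, 105] → cuts [13, 39, 85, 100, 110]

Pooled cuts: [3, 13, 19, 26, 39, 56, 61, 63, 71, 85, 91, 100, 110, 119, 123, 125, 143, 154, 168]

Fragments:
  [0,3): 3 bp
  [3,13): 10 bp
  [13,19): 6 bp
  [19,26): 7 bp
  [26,39): 13 bp
  [39,56): 17 bp
  [56,61): 5 bp
  [61,63): 2 bp
  [63,71): 8 bp
  [71,85): 14 bp
  [85,91): 6 bp
  [91,100): 9 bp
  [100,110): 10 bp
  [110,119): 9 bp
  [119,123): 4 bp
  [123,125): 2 bp
  [125,143): 18 bp
  [143,154): 11 bp
  [154,168): 14 bp
  [168,174): 6 bp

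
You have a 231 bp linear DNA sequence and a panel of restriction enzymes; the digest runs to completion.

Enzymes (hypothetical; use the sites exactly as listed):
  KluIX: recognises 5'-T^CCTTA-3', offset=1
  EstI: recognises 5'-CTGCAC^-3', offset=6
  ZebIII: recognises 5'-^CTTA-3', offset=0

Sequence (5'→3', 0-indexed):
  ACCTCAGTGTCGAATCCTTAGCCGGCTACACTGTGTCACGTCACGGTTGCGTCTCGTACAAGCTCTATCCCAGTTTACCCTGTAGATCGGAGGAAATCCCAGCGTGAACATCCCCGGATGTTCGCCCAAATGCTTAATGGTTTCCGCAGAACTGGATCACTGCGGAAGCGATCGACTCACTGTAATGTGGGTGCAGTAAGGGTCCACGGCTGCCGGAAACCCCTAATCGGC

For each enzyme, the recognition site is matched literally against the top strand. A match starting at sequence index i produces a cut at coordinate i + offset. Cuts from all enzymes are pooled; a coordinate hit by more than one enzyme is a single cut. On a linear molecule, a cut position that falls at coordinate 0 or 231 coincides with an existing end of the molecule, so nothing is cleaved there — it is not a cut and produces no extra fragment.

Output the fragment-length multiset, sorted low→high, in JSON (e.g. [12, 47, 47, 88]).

[1,15,99,116]

Site scan:
  KluIX (TCCTTA, off=1): starts [14] → cuts [15]
  EstI (CTGCAC, off=6): no sites
  ZebIII (CTTA, off=0): starts [16, 132] → cuts [16, 132]

All cut coordinates (distinct, sorted): [15, 16, 132]

Fragment lengths:
  [0,15): 15 bp
  [15,16): 1 bp
  [16,132): 116 bp
  [132,231): 99 bp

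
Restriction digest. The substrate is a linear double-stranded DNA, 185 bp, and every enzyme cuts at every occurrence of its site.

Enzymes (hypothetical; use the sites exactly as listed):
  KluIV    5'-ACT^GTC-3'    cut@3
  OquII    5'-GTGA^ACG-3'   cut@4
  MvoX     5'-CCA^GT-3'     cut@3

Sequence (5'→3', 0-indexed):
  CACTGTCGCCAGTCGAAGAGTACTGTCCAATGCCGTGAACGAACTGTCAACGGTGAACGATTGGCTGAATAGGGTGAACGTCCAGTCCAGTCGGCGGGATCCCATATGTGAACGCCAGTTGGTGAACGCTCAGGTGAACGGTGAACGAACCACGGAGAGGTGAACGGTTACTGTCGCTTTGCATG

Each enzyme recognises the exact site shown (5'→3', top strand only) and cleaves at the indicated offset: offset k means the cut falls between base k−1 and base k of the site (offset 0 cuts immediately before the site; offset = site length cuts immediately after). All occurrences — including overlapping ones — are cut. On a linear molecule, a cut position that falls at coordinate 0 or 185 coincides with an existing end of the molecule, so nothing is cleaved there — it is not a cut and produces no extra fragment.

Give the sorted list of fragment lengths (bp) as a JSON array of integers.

[4,5,6,7,7,7,7,8,9,11,12,13,13,14,19,21,22]

Scan for sites:
  KluIV (ACTGTC, off=3): starts [1, 21, 42, 169] → cuts [4, 24, 45, 172]
  OquII (GTGAACG, off=4): starts [34, 52, 73, 107, 121, 133, 140, 159] → cuts [38, 56, 77, 111, 125, 137, 144, 163]
  MvoX (CCAGT, off=3): starts [8, 81, 86, 114] → cuts [11, 84, 89, 117]

Pooled cuts: [4, 11, 24, 38, 45, 56, 77, 84, 89, 111, 117, 125, 137, 144, 163, 172]

Fragment lengths:
  [0,4): 4 bp
  [4,11): 7 bp
  [11,24): 13 bp
  [24,38): 14 bp
  [38,45): 7 bp
  [45,56): 11 bp
  [56,77): 21 bp
  [77,84): 7 bp
  [84,89): 5 bp
  [89,111): 22 bp
  [111,117): 6 bp
  [117,125): 8 bp
  [125,137): 12 bp
  [137,144): 7 bp
  [144,163): 19 bp
  [163,172): 9 bp
  [172,185): 13 bp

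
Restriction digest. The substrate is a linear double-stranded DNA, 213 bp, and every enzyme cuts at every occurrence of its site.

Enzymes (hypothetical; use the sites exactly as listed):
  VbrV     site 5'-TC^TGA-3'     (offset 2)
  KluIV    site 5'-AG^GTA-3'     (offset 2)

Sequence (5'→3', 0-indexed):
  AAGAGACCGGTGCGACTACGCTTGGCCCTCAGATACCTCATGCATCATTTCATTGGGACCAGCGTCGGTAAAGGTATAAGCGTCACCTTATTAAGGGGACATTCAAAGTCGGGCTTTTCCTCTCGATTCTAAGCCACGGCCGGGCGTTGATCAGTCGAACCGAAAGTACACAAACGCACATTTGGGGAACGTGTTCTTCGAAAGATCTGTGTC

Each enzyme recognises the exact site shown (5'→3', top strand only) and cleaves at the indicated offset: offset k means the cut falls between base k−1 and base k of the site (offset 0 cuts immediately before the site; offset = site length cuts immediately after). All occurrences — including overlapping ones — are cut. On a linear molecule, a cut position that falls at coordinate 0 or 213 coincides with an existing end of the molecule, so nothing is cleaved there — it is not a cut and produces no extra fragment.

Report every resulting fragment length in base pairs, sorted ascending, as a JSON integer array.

[73,140]

Scan for sites:
  VbrV (TCTGA, off=2): no sites
  KluIV (AGGTA, off=2): starts [71] → cuts [73]

All cut coordinates (distinct, sorted): [73]

Fragments:
  [0,73): 73 bp
  [73,213): 140 bp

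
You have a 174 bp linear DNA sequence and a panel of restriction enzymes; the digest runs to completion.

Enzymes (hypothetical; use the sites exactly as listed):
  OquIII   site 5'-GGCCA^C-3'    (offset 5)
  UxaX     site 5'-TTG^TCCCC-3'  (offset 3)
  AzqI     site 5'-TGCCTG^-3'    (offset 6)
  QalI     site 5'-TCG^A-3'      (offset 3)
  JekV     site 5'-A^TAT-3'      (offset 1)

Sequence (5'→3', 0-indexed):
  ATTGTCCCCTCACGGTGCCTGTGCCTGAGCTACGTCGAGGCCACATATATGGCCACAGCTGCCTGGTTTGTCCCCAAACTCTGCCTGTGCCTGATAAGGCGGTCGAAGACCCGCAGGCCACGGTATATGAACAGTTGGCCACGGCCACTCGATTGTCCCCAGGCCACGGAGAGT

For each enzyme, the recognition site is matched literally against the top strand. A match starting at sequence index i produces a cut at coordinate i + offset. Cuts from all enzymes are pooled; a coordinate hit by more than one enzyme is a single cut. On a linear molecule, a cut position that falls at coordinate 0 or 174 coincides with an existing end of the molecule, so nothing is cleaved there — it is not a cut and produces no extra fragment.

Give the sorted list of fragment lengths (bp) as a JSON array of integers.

[2,2,4,4,4,5,5,6,6,6,6,8,8,10,10,11,12,15,16,17,17]

Scan for sites:
  OquIII (GGCCAC, off=5): starts [38, 50, 115, 136, 142, 161] → cuts [43, 55, 120, 141, 147, 166]
  UxaX (TTGTCCCC, off=3): starts [1, 67, 152] → cuts [4, 70, 155]
  AzqI (TGCCTG, off=6): starts [15, 21, 59, 81, 87] → cuts [21, 27, 65, 87, 93]
  QalI (TCGA, off=3): starts [34, 102, 148] → cuts [37, 105, 151]
  JekV (ATAT, off=1): starts [44, 46, 124] → cuts [45, 47, 125]

All cut coordinates (distinct, sorted): [4, 21, 27, 37, 43, 45, 47, 55, 65, 70, 87, 93, 105, 120, 125, 141, 147, 151, 155, 166]

Fragment lengths:
  [0,4): 4 bp
  [4,21): 17 bp
  [21,27): 6 bp
  [27,37): 10 bp
  [37,43): 6 bp
  [43,45): 2 bp
  [45,47): 2 bp
  [47,55): 8 bp
  [55,65): 10 bp
  [65,70): 5 bp
  [70,87): 17 bp
  [87,93): 6 bp
  [93,105): 12 bp
  [105,120): 15 bp
  [120,125): 5 bp
  [125,141): 16 bp
  [141,147): 6 bp
  [147,151): 4 bp
  [151,155): 4 bp
  [155,166): 11 bp
  [166,174): 8 bp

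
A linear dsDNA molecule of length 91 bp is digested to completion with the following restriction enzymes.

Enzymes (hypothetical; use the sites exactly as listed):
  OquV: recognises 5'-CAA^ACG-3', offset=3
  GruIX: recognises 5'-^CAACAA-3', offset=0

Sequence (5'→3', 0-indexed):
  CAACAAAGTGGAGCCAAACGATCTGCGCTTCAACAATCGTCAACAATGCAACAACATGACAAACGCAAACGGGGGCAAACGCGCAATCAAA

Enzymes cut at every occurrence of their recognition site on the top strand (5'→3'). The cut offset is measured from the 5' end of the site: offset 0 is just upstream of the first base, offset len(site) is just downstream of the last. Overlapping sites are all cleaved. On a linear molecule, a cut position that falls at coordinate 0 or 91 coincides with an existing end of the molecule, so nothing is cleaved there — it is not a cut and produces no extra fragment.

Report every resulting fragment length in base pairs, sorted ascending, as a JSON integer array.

Per-enzyme occurrences:
  OquV (CAAACG, off=3): starts [14, 59, 65, 75] → cuts [17, 62, 68, 78]
  GruIX (CAACAA, off=0): starts [0, 30, 40, 48] → cuts [30, 40, 48] (position 0 is a terminus of the linear molecule — no cut)

All cut coordinates (distinct, sorted): [17, 30, 40, 48, 62, 68, 78]

Fragment lengths:
  [0,17): 17 bp
  [17,30): 13 bp
  [30,40): 10 bp
  [40,48): 8 bp
  [48,62): 14 bp
  [62,68): 6 bp
  [68,78): 10 bp
  [78,91): 13 bp

[6,8,10,10,13,13,14,17]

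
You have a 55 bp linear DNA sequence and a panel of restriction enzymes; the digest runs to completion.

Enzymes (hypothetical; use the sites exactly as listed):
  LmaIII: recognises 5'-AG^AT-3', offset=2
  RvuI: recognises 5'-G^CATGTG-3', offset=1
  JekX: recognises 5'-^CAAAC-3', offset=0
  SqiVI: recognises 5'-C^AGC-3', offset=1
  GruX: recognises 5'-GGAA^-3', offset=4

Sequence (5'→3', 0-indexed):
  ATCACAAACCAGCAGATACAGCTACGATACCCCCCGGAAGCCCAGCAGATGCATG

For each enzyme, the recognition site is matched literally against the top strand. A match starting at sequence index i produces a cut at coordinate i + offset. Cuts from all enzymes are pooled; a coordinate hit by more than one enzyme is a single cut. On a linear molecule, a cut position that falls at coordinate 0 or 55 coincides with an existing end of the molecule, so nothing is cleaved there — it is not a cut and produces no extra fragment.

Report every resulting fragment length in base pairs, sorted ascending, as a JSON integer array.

[4,4,4,5,5,6,7,20]

Per-enzyme occurrences:
  LmaIII (AGAT, off=2): starts [13, 46] → cuts [15, 48]
  RvuI (GCATGTG, off=1): no sites
  JekX (CAAAC, off=0): starts [4] → cuts [4]
  SqiVI (CAGC, off=1): starts [9, 18, 42] → cuts [10, 19, 43]
  GruX (GGAA, off=4): starts [35] → cuts [39]

All cut coordinates (distinct, sorted): [4, 10, 15, 19, 39, 43, 48]

Fragment lengths:
  [0,4): 4 bp
  [4,10): 6 bp
  [10,15): 5 bp
  [15,19): 4 bp
  [19,39): 20 bp
  [39,43): 4 bp
  [43,48): 5 bp
  [48,55): 7 bp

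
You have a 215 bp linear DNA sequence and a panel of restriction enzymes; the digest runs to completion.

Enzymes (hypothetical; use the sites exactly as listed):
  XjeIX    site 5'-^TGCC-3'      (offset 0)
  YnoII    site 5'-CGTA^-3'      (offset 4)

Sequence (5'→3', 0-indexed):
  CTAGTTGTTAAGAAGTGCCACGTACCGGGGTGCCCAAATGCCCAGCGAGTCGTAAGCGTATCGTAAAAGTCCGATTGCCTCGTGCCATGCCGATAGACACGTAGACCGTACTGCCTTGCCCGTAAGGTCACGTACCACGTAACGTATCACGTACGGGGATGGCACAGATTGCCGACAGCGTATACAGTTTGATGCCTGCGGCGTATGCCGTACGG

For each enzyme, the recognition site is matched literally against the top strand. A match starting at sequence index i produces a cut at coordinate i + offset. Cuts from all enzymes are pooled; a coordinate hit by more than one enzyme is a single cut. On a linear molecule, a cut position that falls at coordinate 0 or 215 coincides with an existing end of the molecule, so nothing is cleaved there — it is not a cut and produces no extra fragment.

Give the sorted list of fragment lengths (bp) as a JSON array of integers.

[1,3,5,5,5,5,6,6,7,7,7,7,7,8,8,9,10,10,10,13,13,15,16,16,16]

Scan for sites:
  XjeIX TGCC/0: at [15, 30, 38, 75, 82, 87, 111, 116, 169, 192, 205] ⇒ [15, 30, 38, 75, 82, 87, 111, 116, 169, 192, 205]
  YnoII CGTA/4: at [20, 50, 56, 61, 99, 106, 120, 130, 137, 142, 149, 178, 201, 208] ⇒ [24, 54, 60, 65, 103, 110, 124, 134, 141, 146, 153, 182, 205, 212]

All cut coordinates (distinct, sorted): [15, 24, 30, 38, 54, 60, 65, 75, 82, 87, 103, 110, 111, 116, 124, 134, 141, 146, 153, 169, 182, 192, 205, 212]

Fragment lengths:
  [0,15): 15 bp
  [15,24): 9 bp
  [24,30): 6 bp
  [30,38): 8 bp
  [38,54): 16 bp
  [54,60): 6 bp
  [60,65): 5 bp
  [65,75): 10 bp
  [75,82): 7 bp
  [82,87): 5 bp
  [87,103): 16 bp
  [103,110): 7 bp
  [110,111): 1 bp
  [111,116): 5 bp
  [116,124): 8 bp
  [124,134): 10 bp
  [134,141): 7 bp
  [141,146): 5 bp
  [146,153): 7 bp
  [153,169): 16 bp
  [169,182): 13 bp
  [182,192): 10 bp
  [192,205): 13 bp
  [205,212): 7 bp
  [212,215): 3 bp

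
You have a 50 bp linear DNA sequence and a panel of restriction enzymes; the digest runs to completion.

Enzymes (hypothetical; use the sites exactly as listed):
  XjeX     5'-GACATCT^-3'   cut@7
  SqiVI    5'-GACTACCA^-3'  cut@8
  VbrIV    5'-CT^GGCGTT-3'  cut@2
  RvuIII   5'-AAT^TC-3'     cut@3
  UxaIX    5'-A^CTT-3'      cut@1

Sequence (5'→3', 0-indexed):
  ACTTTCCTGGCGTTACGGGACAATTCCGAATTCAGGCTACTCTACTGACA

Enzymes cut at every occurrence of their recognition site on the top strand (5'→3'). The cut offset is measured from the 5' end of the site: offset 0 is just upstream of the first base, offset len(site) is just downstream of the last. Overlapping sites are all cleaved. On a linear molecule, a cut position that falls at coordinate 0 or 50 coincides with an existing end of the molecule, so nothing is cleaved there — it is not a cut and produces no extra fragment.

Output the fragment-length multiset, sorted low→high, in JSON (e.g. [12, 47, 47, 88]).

Per-enzyme occurrences:
  XjeX (GACATCT, off=7): no sites
  SqiVI (GACTACCA, off=8): no sites
  VbrIV (CTGGCGTT, off=2): starts [6] → cuts [8]
  RvuIII (AATTC, off=3): starts [21, 28] → cuts [24, 31]
  UxaIX (ACTT, off=1): starts [0] → cuts [1]

All cut coordinates (distinct, sorted): [1, 8, 24, 31]

Fragment lengths:
  [0,1): 1 bp
  [1,8): 7 bp
  [8,24): 16 bp
  [24,31): 7 bp
  [31,50): 19 bp

[1,7,7,16,19]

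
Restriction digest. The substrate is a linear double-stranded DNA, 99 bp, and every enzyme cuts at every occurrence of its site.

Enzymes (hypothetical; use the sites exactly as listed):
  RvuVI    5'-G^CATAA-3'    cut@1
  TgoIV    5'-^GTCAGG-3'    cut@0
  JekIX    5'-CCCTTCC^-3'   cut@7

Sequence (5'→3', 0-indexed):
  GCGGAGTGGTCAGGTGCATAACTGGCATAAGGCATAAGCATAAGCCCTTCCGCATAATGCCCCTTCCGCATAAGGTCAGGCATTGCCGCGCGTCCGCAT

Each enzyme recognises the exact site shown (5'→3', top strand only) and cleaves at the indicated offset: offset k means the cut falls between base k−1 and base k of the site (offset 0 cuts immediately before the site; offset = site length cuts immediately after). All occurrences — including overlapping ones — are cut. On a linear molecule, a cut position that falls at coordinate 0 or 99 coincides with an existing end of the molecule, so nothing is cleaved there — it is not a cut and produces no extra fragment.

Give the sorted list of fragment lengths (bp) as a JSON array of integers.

Scan for sites:
  RvuVI (GCATAA, off=1): starts [15, 24, 31, 37, 51, 67] → cuts [16, 25, 32, 38, 52, 68]
  TgoIV (GTCAGG, off=0): starts [8, 74] → cuts [8, 74]
  JekIX (CCCTTCC, off=7): starts [44, 60] → cuts [51, 67]

All cut coordinates (distinct, sorted): [8, 16, 25, 32, 38, 51, 52, 67, 68, 74]

Fragment lengths:
  [0,8): 8 bp
  [8,16): 8 bp
  [16,25): 9 bp
  [25,32): 7 bp
  [32,38): 6 bp
  [38,51): 13 bp
  [51,52): 1 bp
  [52,67): 15 bp
  [67,68): 1 bp
  [68,74): 6 bp
  [74,99): 25 bp

[1,1,6,6,7,8,8,9,13,15,25]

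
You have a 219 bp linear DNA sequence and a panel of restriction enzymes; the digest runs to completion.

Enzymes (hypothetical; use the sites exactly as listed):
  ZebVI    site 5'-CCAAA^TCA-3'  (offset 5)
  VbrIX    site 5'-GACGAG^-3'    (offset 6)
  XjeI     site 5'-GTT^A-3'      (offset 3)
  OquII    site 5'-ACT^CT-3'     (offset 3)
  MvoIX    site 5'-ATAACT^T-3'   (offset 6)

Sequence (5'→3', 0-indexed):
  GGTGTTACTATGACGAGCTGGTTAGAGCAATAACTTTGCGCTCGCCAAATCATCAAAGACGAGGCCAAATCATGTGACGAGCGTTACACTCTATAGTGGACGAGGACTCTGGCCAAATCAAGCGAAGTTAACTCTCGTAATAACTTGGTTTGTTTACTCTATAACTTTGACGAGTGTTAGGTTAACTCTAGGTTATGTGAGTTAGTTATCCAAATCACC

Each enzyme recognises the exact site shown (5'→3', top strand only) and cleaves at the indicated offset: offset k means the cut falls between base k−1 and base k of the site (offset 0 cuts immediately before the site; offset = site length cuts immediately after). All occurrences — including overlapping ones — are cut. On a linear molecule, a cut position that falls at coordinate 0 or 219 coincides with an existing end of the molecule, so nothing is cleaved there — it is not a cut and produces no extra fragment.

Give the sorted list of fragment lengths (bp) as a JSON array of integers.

[4,4,4,4,4,4,5,5,5,6,6,6,7,7,8,8,9,9,11,12,12,12,12,13,14,14,14]

Per-enzyme occurrences:
  ZebVI CCAAATCA/5: at [44, 64, 112, 209] ⇒ [49, 69, 117, 214]
  VbrIX GACGAG/6: at [11, 57, 75, 98, 168] ⇒ [17, 63, 81, 104, 174]
  XjeI GTTA/3: at [3, 20, 82, 126, 175, 180, 191, 200, 204] ⇒ [6, 23, 85, 129, 178, 183, 194, 203, 207]
  OquII ACTCT/3: at [87, 105, 130, 155, 184] ⇒ [90, 108, 133, 158, 187]
  MvoIX ATAACTT/6: at [29, 139, 160] ⇒ [35, 145, 166]

All cut coordinates (distinct, sorted): [6, 17, 23, 35, 49, 63, 69, 81, 85, 90, 104, 108, 117, 129, 133, 145, 158, 166, 174, 178, 183, 187, 194, 203, 207, 214]

Fragments:
  [0,6): 6 bp
  [6,17): 11 bp
  [17,23): 6 bp
  [23,35): 12 bp
  [35,49): 14 bp
  [49,63): 14 bp
  [63,69): 6 bp
  [69,81): 12 bp
  [81,85): 4 bp
  [85,90): 5 bp
  [90,104): 14 bp
  [104,108): 4 bp
  [108,117): 9 bp
  [117,129): 12 bp
  [129,133): 4 bp
  [133,145): 12 bp
  [145,158): 13 bp
  [158,166): 8 bp
  [166,174): 8 bp
  [174,178): 4 bp
  [178,183): 5 bp
  [183,187): 4 bp
  [187,194): 7 bp
  [194,203): 9 bp
  [203,207): 4 bp
  [207,214): 7 bp
  [214,219): 5 bp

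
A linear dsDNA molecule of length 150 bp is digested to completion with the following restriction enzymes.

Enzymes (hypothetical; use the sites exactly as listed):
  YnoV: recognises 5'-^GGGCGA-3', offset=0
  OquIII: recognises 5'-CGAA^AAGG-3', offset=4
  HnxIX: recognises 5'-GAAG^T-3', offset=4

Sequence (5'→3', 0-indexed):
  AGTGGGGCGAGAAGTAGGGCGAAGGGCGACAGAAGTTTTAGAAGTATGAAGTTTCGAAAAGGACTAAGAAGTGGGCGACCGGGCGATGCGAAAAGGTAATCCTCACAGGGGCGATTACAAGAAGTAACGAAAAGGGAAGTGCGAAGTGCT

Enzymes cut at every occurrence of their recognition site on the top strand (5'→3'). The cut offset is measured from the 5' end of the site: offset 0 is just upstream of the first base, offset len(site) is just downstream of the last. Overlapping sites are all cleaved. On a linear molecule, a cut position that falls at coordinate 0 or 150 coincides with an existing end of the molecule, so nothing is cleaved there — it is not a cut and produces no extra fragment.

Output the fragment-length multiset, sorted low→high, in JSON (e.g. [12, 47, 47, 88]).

Scan for sites:
  YnoV (GGGCGA, off=0): starts [4, 16, 23, 72, 80, 108] → cuts [4, 16, 23, 72, 80, 108]
  OquIII (CGAAAAGG, off=4): starts [54, 88, 127] → cuts [58, 92, 131]
  HnxIX (GAAGT, off=4): starts [10, 31, 40, 47, 67, 120, 135, 142] → cuts [14, 35, 44, 51, 71, 124, 139, 146]

All cut coordinates (distinct, sorted): [4, 14, 16, 23, 35, 44, 51, 58, 71, 72, 80, 92, 108, 124, 131, 139, 146]

Fragments:
  [0,4): 4 bp
  [4,14): 10 bp
  [14,16): 2 bp
  [16,23): 7 bp
  [23,35): 12 bp
  [35,44): 9 bp
  [44,51): 7 bp
  [51,58): 7 bp
  [58,71): 13 bp
  [71,72): 1 bp
  [72,80): 8 bp
  [80,92): 12 bp
  [92,108): 16 bp
  [108,124): 16 bp
  [124,131): 7 bp
  [131,139): 8 bp
  [139,146): 7 bp
  [146,150): 4 bp

[1,2,4,4,7,7,7,7,7,8,8,9,10,12,12,13,16,16]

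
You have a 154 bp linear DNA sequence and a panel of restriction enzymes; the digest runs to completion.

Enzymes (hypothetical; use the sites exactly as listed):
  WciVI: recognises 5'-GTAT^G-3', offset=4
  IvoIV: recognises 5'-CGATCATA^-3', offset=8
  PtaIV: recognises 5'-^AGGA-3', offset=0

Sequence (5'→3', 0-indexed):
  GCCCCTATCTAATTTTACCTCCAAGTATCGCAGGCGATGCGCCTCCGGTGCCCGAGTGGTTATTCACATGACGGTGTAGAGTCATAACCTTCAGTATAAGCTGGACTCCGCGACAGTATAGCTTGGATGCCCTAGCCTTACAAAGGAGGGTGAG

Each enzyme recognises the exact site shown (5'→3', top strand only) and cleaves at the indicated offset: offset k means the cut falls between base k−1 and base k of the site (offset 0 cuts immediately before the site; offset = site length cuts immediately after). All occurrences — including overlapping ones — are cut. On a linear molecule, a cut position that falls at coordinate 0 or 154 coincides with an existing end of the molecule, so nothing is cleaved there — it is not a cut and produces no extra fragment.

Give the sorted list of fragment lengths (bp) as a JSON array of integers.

[11,143]

Per-enzyme occurrences:
  WciVI (GTATG, off=4): no sites
  IvoIV (CGATCATA, off=8): no sites
  PtaIV (AGGA, off=0): starts [143] → cuts [143]

All cut coordinates (distinct, sorted): [143]

Fragments:
  [0,143): 143 bp
  [143,154): 11 bp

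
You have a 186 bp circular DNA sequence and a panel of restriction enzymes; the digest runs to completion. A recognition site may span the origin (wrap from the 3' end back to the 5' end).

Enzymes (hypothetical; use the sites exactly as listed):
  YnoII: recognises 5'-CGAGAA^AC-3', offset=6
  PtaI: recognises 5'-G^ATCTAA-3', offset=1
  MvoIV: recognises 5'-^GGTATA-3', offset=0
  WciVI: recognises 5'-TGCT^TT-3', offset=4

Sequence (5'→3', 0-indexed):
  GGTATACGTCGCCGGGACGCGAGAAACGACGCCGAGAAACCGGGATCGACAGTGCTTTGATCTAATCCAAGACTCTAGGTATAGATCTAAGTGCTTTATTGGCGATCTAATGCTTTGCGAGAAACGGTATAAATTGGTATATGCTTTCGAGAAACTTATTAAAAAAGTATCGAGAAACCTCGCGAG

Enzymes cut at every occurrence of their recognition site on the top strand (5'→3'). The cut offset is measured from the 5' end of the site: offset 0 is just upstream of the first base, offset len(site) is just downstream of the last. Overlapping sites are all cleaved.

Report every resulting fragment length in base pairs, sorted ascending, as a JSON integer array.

Scan for sites:
  YnoII (CGAGAAAC, off=6): starts [19, 32, 117, 147, 170] → cuts [25, 38, 123, 153, 176]
  PtaI (GATCTAA, off=1): starts [58, 83, 103] → cuts [59, 84, 104]
  MvoIV (GGTATA, off=0): starts [0, 77, 125, 135] → cuts [0, 77, 125, 135]
  WciVI (TGCTTT, off=4): starts [52, 91, 110, 141] → cuts [56, 95, 114, 145]

All cut coordinates (distinct, sorted): [0, 25, 38, 56, 59, 77, 84, 95, 104, 114, 123, 125, 135, 145, 153, 176]

Fragments:
  0→25: 25 bp
  25→38: 13 bp
  38→56: 18 bp
  56→59: 3 bp
  59→77: 18 bp
  77→84: 7 bp
  84→95: 11 bp
  95→104: 9 bp
  104→114: 10 bp
  114→123: 9 bp
  123→125: 2 bp
  125→135: 10 bp
  135→145: 10 bp
  145→153: 8 bp
  153→176: 23 bp
  176→0 (wrap): 186-176+0 = 10 bp

[2,3,7,8,9,9,10,10,10,10,11,13,18,18,23,25]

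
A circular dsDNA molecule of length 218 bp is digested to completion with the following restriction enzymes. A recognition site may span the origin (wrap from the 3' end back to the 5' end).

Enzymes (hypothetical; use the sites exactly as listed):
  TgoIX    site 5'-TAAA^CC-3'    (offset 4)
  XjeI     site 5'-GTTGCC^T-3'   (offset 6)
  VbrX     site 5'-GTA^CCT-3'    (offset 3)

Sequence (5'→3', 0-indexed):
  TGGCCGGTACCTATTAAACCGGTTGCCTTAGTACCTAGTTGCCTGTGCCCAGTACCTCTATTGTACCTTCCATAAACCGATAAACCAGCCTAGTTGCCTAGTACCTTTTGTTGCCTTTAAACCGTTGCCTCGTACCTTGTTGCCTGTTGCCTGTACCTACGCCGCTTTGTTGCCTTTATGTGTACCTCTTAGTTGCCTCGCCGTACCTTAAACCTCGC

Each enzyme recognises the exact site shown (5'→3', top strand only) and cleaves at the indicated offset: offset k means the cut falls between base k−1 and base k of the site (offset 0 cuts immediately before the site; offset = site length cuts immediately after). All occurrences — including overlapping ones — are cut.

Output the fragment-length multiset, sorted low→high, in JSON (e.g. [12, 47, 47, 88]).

Per-enzyme occurrences:
  TgoIX (TAAACC, off=4): starts [14, 72, 80, 117, 208] → cuts [18, 76, 84, 121, 212]
  XjeI (GTTGCCT, off=6): starts [21, 37, 92, 109, 123, 138, 145, 168, 191] → cuts [27, 43, 98, 115, 129, 144, 151, 174, 197]
  VbrX (GTACCT, off=3): starts [6, 30, 51, 62, 100, 131, 152, 181, 202] → cuts [9, 33, 54, 65, 103, 134, 155, 184, 205]

All cut coordinates (distinct, sorted): [9, 18, 27, 33, 43, 54, 65, 76, 84, 98, 103, 115, 121, 129, 134, 144, 151, 155, 174, 184, 197, 205, 212]

Fragments:
  9→18: 9 bp
  18→27: 9 bp
  27→33: 6 bp
  33→43: 10 bp
  43→54: 11 bp
  54→65: 11 bp
  65→76: 11 bp
  76→84: 8 bp
  84→98: 14 bp
  98→103: 5 bp
  103→115: 12 bp
  115→121: 6 bp
  121→129: 8 bp
  129→134: 5 bp
  134→144: 10 bp
  144→151: 7 bp
  151→155: 4 bp
  155→174: 19 bp
  174→184: 10 bp
  184→197: 13 bp
  197→205: 8 bp
  205→212: 7 bp
  212→9 (wrap): 218-212+9 = 15 bp

[4,5,5,6,6,7,7,8,8,8,9,9,10,10,10,11,11,11,12,13,14,15,19]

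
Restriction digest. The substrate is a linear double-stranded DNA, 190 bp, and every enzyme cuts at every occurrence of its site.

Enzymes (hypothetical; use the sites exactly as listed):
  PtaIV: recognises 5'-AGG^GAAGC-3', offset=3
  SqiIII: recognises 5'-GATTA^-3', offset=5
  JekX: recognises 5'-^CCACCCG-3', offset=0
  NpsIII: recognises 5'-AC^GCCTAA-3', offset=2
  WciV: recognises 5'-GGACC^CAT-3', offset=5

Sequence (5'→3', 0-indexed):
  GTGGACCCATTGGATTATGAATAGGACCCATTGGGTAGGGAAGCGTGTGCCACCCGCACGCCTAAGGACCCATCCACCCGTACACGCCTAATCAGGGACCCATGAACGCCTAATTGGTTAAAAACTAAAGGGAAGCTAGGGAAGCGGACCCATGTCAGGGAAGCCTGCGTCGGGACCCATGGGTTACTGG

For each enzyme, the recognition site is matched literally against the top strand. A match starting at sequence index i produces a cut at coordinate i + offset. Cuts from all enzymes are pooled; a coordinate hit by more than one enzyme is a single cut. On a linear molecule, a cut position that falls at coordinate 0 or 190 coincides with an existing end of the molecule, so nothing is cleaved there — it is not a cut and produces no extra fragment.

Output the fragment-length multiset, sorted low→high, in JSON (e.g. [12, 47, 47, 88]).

Site scan:
  PtaIV AGGGAAGC/3: at [36, 128, 137, 156] ⇒ [39, 131, 140, 159]
  SqiIII GATTA/5: at [12] ⇒ [17]
  JekX CCACCCG/0: at [49, 73] ⇒ [49, 73]
  NpsIII ACGCCTAA/2: at [57, 83, 105] ⇒ [59, 85, 107]
  WciV GGACCCAT/5: at [2, 23, 65, 95, 145, 172] ⇒ [7, 28, 70, 100, 150, 177]

All cut coordinates (distinct, sorted): [7, 17, 28, 39, 49, 59, 70, 73, 85, 100, 107, 131, 140, 150, 159, 177]

Fragment lengths:
  [0,7): 7 bp
  [7,17): 10 bp
  [17,28): 11 bp
  [28,39): 11 bp
  [39,49): 10 bp
  [49,59): 10 bp
  [59,70): 11 bp
  [70,73): 3 bp
  [73,85): 12 bp
  [85,100): 15 bp
  [100,107): 7 bp
  [107,131): 24 bp
  [131,140): 9 bp
  [140,150): 10 bp
  [150,159): 9 bp
  [159,177): 18 bp
  [177,190): 13 bp

[3,7,7,9,9,10,10,10,10,11,11,11,12,13,15,18,24]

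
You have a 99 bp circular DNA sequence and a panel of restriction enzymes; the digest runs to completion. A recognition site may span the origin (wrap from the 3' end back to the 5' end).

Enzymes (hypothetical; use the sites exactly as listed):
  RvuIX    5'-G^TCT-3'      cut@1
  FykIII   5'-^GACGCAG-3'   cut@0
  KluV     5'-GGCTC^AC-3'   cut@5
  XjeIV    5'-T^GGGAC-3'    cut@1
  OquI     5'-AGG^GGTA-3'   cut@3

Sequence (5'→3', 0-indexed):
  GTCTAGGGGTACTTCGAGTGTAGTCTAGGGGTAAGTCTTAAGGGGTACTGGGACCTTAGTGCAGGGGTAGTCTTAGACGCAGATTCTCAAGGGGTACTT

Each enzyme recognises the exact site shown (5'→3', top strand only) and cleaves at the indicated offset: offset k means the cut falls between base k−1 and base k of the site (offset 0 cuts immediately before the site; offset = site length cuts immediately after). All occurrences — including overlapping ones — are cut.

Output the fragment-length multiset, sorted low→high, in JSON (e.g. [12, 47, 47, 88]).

Scan for sites:
  RvuIX (GTCT, off=1): starts [0, 22, 34, 69] → cuts [1, 23, 35, 70]
  FykIII (GACGCAG, off=0): starts [75] → cuts [75]
  KluV (GGCTCAC, off=5): no sites
  XjeIV (TGGGAC, off=1): starts [48] → cuts [49]
  OquI (AGGGGTA, off=3): starts [4, 26, 40, 62, 89] → cuts [7, 29, 43, 65, 92]

Pooled cuts: [1, 7, 23, 29, 35, 43, 49, 65, 70, 75, 92]

Fragment lengths:
  1→7: 6 bp
  7→23: 16 bp
  23→29: 6 bp
  29→35: 6 bp
  35→43: 8 bp
  43→49: 6 bp
  49→65: 16 bp
  65→70: 5 bp
  70→75: 5 bp
  75→92: 17 bp
  92→1 (wrap): 99-92+1 = 8 bp

[5,5,6,6,6,6,8,8,16,16,17]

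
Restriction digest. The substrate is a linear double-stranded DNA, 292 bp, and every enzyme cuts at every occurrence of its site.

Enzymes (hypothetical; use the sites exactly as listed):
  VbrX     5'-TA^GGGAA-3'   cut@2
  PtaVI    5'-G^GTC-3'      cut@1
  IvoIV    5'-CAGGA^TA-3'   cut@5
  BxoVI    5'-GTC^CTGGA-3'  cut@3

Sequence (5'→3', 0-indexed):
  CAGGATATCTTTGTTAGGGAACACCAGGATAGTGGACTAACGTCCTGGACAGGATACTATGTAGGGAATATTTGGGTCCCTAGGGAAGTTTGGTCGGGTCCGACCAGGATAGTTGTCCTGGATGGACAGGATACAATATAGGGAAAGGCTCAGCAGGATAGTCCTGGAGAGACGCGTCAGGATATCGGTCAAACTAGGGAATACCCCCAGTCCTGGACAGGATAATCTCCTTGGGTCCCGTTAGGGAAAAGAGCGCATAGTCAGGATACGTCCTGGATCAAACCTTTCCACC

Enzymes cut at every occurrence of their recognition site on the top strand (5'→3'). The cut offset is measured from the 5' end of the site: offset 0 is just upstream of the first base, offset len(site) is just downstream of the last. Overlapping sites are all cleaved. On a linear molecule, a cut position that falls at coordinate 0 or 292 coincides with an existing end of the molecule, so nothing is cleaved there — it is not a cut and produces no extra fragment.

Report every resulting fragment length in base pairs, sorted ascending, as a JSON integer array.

Per-enzyme occurrences:
  VbrX (TAGGGAA, off=2): starts [14, 61, 80, 138, 194, 241] → cuts [16, 63, 82, 140, 196, 243]
  PtaVI (GGTC, off=1): starts [74, 91, 96, 186, 233] → cuts [75, 92, 97, 187, 234]
  IvoIV (CAGGATA, off=5): starts [0, 24, 49, 104, 126, 153, 177, 217, 261] → cuts [5, 29, 54, 109, 131, 158, 182, 222, 266]
  BxoVI (GTCCTGGA, off=3): starts [41, 114, 160, 209, 269] → cuts [44, 117, 163, 212, 272]

All cut coordinates (distinct, sorted): [5, 16, 29, 44, 54, 63, 75, 82, 92, 97, 109, 117, 131, 140, 158, 163, 182, 187, 196, 212, 222, 234, 243, 266, 272]

Fragment lengths:
  [0,5): 5 bp
  [5,16): 11 bp
  [16,29): 13 bp
  [29,44): 15 bp
  [44,54): 10 bp
  [54,63): 9 bp
  [63,75): 12 bp
  [75,82): 7 bp
  [82,92): 10 bp
  [92,97): 5 bp
  [97,109): 12 bp
  [109,117): 8 bp
  [117,131): 14 bp
  [131,140): 9 bp
  [140,158): 18 bp
  [158,163): 5 bp
  [163,182): 19 bp
  [182,187): 5 bp
  [187,196): 9 bp
  [196,212): 16 bp
  [212,222): 10 bp
  [222,234): 12 bp
  [234,243): 9 bp
  [243,266): 23 bp
  [266,272): 6 bp
  [272,292): 20 bp

[5,5,5,5,6,7,8,9,9,9,9,10,10,10,11,12,12,12,13,14,15,16,18,19,20,23]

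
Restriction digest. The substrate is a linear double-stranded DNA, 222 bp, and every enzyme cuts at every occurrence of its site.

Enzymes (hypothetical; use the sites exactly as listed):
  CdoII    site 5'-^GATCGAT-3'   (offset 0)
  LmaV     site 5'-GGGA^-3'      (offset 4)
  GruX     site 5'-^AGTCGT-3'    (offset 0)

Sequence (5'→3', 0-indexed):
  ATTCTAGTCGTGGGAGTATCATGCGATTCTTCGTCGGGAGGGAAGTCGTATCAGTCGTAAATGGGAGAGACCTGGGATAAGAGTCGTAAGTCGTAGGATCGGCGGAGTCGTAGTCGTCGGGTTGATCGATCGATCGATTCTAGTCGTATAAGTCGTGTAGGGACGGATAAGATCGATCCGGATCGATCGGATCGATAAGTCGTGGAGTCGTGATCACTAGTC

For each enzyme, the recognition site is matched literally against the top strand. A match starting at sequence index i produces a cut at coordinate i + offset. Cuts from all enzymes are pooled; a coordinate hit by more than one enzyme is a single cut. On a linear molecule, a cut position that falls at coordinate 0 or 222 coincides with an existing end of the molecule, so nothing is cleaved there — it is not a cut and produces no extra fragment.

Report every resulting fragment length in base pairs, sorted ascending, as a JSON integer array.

[4,4,4,4,5,6,7,7,8,8,9,9,9,10,10,10,11,12,13,14,17,17,24]

Site scan:
  CdoII (GATCGAT, off=0): starts [123, 127, 131, 170, 180, 189] → cuts [123, 127, 131, 170, 180, 189]
  LmaV (GGGA, off=4): starts [11, 35, 39, 62, 73, 159] → cuts [15, 39, 43, 66, 77, 163]
  GruX (AGTCGT, off=0): starts [5, 43, 52, 81, 88, 105, 111, 141, 150, 197, 205] → cuts [5, 43, 52, 81, 88, 105, 111, 141, 150, 197, 205]

All cut coordinates (distinct, sorted): [5, 15, 39, 43, 52, 66, 77, 81, 88, 105, 111, 123, 127, 131, 141, 150, 163, 170, 180, 189, 197, 205]

Fragments:
  [0,5): 5 bp
  [5,15): 10 bp
  [15,39): 24 bp
  [39,43): 4 bp
  [43,52): 9 bp
  [52,66): 14 bp
  [66,77): 11 bp
  [77,81): 4 bp
  [81,88): 7 bp
  [88,105): 17 bp
  [105,111): 6 bp
  [111,123): 12 bp
  [123,127): 4 bp
  [127,131): 4 bp
  [131,141): 10 bp
  [141,150): 9 bp
  [150,163): 13 bp
  [163,170): 7 bp
  [170,180): 10 bp
  [180,189): 9 bp
  [189,197): 8 bp
  [197,205): 8 bp
  [205,222): 17 bp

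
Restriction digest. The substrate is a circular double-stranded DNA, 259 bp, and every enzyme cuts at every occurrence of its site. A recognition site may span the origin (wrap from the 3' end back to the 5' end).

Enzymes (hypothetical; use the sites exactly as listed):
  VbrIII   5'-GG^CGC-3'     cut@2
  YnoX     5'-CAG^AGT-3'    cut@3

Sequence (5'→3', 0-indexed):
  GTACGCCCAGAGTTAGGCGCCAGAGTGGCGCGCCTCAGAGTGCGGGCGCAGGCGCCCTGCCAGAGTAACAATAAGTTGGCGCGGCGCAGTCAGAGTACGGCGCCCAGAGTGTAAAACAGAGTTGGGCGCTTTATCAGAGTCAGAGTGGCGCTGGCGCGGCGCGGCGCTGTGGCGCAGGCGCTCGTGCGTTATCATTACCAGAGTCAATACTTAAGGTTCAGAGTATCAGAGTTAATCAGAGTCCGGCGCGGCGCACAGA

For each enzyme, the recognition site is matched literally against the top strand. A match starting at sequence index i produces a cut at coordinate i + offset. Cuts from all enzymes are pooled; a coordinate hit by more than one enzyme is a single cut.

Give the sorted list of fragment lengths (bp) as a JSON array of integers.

[5,5,5,5,5,5,6,6,6,6,6,7,7,7,7,7,7,8,8,8,9,10,10,11,11,11,12,16,20,23]

Site scan:
  VbrIII (GGCGC, off=2): starts [15, 26, 44, 50, 77, 82, 98, 124, 146, 152, 157, 162, 170, 176, 244, 249] → cuts [17, 28, 46, 52, 79, 84, 100, 126, 148, 154, 159, 164, 172, 178, 246, 251]
  YnoX (CAGAGT, off=3): starts [7, 20, 35, 60, 90, 104, 116, 134, 140, 198, 218, 226, 236, 255] → cuts [10, 23, 38, 63, 93, 107, 119, 137, 143, 201, 221, 229, 239, 258]

All cut coordinates (distinct, sorted): [10, 17, 23, 28, 38, 46, 52, 63, 79, 84, 93, 100, 107, 119, 126, 137, 143, 148, 154, 159, 164, 172, 178, 201, 221, 229, 239, 246, 251, 258]

Fragment lengths:
  10→17: 7 bp
  17→23: 6 bp
  23→28: 5 bp
  28→38: 10 bp
  38→46: 8 bp
  46→52: 6 bp
  52→63: 11 bp
  63→79: 16 bp
  79→84: 5 bp
  84→93: 9 bp
  93→100: 7 bp
  100→107: 7 bp
  107→119: 12 bp
  119→126: 7 bp
  126→137: 11 bp
  137→143: 6 bp
  143→148: 5 bp
  148→154: 6 bp
  154→159: 5 bp
  159→164: 5 bp
  164→172: 8 bp
  172→178: 6 bp
  178→201: 23 bp
  201→221: 20 bp
  221→229: 8 bp
  229→239: 10 bp
  239→246: 7 bp
  246→251: 5 bp
  251→258: 7 bp
  258→10 (wrap): 259-258+10 = 11 bp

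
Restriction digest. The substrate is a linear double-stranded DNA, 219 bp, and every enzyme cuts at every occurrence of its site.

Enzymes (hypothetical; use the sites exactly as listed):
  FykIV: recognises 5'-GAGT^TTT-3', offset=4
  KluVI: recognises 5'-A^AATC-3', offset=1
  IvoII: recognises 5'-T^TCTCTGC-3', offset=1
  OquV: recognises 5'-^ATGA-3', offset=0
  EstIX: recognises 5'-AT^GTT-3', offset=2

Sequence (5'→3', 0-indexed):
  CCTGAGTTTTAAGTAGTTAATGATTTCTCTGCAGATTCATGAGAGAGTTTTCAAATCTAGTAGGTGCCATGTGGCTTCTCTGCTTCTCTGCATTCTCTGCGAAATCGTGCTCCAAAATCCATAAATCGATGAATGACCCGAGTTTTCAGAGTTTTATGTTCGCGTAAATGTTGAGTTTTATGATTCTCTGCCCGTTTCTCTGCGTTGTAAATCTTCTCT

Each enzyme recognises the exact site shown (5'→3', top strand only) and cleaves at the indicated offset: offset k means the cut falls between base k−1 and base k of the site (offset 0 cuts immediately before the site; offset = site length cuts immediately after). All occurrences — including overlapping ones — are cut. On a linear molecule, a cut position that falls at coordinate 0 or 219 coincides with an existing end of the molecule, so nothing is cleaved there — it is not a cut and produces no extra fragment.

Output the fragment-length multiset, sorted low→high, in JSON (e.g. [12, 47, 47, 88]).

[3,4,5,5,5,5,6,7,7,8,8,9,9,9,10,10,11,12,12,12,13,13,13,23]

Site scan:
  FykIV GAGTTTT/4: at [3, 44, 139, 148, 172] ⇒ [7, 48, 143, 152, 176]
  KluVI AAATC/1: at [52, 101, 114, 122, 208] ⇒ [53, 102, 115, 123, 209]
  IvoII TTCTCTGC/1: at [24, 75, 83, 92, 183, 195] ⇒ [25, 76, 84, 93, 184, 196]
  OquV ATGA/0: at [19, 38, 128, 132, 179] ⇒ [19, 38, 128, 132, 179]
  EstIX ATGTT/2: at [155, 167] ⇒ [157, 169]

Pooled cuts: [7, 19, 25, 38, 48, 53, 76, 84, 93, 102, 115, 123, 128, 132, 143, 152, 157, 169, 176, 179, 184, 196, 209]

Fragment lengths:
  [0,7): 7 bp
  [7,19): 12 bp
  [19,25): 6 bp
  [25,38): 13 bp
  [38,48): 10 bp
  [48,53): 5 bp
  [53,76): 23 bp
  [76,84): 8 bp
  [84,93): 9 bp
  [93,102): 9 bp
  [102,115): 13 bp
  [115,123): 8 bp
  [123,128): 5 bp
  [128,132): 4 bp
  [132,143): 11 bp
  [143,152): 9 bp
  [152,157): 5 bp
  [157,169): 12 bp
  [169,176): 7 bp
  [176,179): 3 bp
  [179,184): 5 bp
  [184,196): 12 bp
  [196,209): 13 bp
  [209,219): 10 bp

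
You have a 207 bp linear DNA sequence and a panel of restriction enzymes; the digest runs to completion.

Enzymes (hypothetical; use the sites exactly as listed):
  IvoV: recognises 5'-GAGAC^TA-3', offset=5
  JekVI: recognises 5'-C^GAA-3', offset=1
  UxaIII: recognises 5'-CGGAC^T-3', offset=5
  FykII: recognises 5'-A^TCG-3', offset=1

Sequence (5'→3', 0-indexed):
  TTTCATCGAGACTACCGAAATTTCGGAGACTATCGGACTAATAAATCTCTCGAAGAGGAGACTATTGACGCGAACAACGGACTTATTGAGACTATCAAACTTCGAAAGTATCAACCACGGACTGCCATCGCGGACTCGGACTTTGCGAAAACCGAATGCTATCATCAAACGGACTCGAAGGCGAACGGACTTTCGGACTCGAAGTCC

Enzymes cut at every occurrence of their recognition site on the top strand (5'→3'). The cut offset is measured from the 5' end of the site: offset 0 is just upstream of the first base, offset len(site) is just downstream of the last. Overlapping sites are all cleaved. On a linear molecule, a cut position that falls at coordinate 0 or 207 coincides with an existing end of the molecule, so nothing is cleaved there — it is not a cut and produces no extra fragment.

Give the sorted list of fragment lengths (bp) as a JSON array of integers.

Scan for sites:
  IvoV (GAGACTA, off=5): starts [7, 25, 57, 87] → cuts [12, 30, 62, 92]
  JekVI (CGAA, off=1): starts [15, 50, 70, 102, 145, 152, 175, 181, 199] → cuts [16, 51, 71, 103, 146, 153, 176, 182, 200]
  UxaIII (CGGACT, off=5): starts [33, 77, 117, 130, 136, 169, 185, 193] → cuts [38, 82, 122, 135, 141, 174, 190, 198]
  FykII (ATCG, off=1): starts [4, 31, 126] → cuts [5, 32, 127]

Pooled cuts: [5, 12, 16, 30, 32, 38, 51, 62, 71, 82, 92, 103, 122, 127, 135, 141, 146, 153, 174, 176, 182, 190, 198, 200]

Fragment lengths:
  [0,5): 5 bp
  [5,12): 7 bp
  [12,16): 4 bp
  [16,30): 14 bp
  [30,32): 2 bp
  [32,38): 6 bp
  [38,51): 13 bp
  [51,62): 11 bp
  [62,71): 9 bp
  [71,82): 11 bp
  [82,92): 10 bp
  [92,103): 11 bp
  [103,122): 19 bp
  [122,127): 5 bp
  [127,135): 8 bp
  [135,141): 6 bp
  [141,146): 5 bp
  [146,153): 7 bp
  [153,174): 21 bp
  [174,176): 2 bp
  [176,182): 6 bp
  [182,190): 8 bp
  [190,198): 8 bp
  [198,200): 2 bp
  [200,207): 7 bp

[2,2,2,4,5,5,5,6,6,6,7,7,7,8,8,8,9,10,11,11,11,13,14,19,21]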